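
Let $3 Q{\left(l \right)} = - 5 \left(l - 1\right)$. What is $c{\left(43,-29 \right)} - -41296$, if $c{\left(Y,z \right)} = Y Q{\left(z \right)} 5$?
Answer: $52046$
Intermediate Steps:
$Q{\left(l \right)} = \frac{5}{3} - \frac{5 l}{3}$ ($Q{\left(l \right)} = \frac{\left(-5\right) \left(l - 1\right)}{3} = \frac{\left(-5\right) \left(-1 + l\right)}{3} = \frac{5 - 5 l}{3} = \frac{5}{3} - \frac{5 l}{3}$)
$c{\left(Y,z \right)} = 5 Y \left(\frac{5}{3} - \frac{5 z}{3}\right)$ ($c{\left(Y,z \right)} = Y \left(\frac{5}{3} - \frac{5 z}{3}\right) 5 = 5 Y \left(\frac{5}{3} - \frac{5 z}{3}\right)$)
$c{\left(43,-29 \right)} - -41296 = \frac{25}{3} \cdot 43 \left(1 - -29\right) - -41296 = \frac{25}{3} \cdot 43 \left(1 + 29\right) + 41296 = \frac{25}{3} \cdot 43 \cdot 30 + 41296 = 10750 + 41296 = 52046$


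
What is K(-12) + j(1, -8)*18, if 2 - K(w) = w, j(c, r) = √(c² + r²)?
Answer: 14 + 18*√65 ≈ 159.12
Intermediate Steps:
K(w) = 2 - w
K(-12) + j(1, -8)*18 = (2 - 1*(-12)) + √(1² + (-8)²)*18 = (2 + 12) + √(1 + 64)*18 = 14 + √65*18 = 14 + 18*√65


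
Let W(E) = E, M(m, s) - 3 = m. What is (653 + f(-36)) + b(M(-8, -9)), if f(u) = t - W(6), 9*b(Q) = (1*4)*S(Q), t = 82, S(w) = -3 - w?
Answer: 6569/9 ≈ 729.89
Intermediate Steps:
M(m, s) = 3 + m
b(Q) = -4/3 - 4*Q/9 (b(Q) = ((1*4)*(-3 - Q))/9 = (4*(-3 - Q))/9 = (-12 - 4*Q)/9 = -4/3 - 4*Q/9)
f(u) = 76 (f(u) = 82 - 1*6 = 82 - 6 = 76)
(653 + f(-36)) + b(M(-8, -9)) = (653 + 76) + (-4/3 - 4*(3 - 8)/9) = 729 + (-4/3 - 4/9*(-5)) = 729 + (-4/3 + 20/9) = 729 + 8/9 = 6569/9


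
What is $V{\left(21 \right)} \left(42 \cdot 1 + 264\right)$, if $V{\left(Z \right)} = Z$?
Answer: $6426$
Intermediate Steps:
$V{\left(21 \right)} \left(42 \cdot 1 + 264\right) = 21 \left(42 \cdot 1 + 264\right) = 21 \left(42 + 264\right) = 21 \cdot 306 = 6426$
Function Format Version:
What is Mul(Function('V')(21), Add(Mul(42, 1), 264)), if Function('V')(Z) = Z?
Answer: 6426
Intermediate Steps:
Mul(Function('V')(21), Add(Mul(42, 1), 264)) = Mul(21, Add(Mul(42, 1), 264)) = Mul(21, Add(42, 264)) = Mul(21, 306) = 6426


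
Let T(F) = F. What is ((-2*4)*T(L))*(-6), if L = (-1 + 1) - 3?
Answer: -144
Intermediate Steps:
L = -3 (L = 0 - 3 = -3)
((-2*4)*T(L))*(-6) = (-2*4*(-3))*(-6) = -8*(-3)*(-6) = 24*(-6) = -144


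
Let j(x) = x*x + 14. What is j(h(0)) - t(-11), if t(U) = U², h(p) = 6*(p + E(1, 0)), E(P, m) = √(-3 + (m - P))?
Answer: -251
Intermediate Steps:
E(P, m) = √(-3 + m - P)
h(p) = 6*p + 12*I (h(p) = 6*(p + √(-3 + 0 - 1*1)) = 6*(p + √(-3 + 0 - 1)) = 6*(p + √(-4)) = 6*(p + 2*I) = 6*p + 12*I)
j(x) = 14 + x² (j(x) = x² + 14 = 14 + x²)
j(h(0)) - t(-11) = (14 + (6*0 + 12*I)²) - 1*(-11)² = (14 + (0 + 12*I)²) - 1*121 = (14 + (12*I)²) - 121 = (14 - 144) - 121 = -130 - 121 = -251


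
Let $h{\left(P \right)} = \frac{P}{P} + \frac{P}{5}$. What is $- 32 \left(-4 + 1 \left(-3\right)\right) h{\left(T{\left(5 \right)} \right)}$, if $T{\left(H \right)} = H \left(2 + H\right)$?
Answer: $1792$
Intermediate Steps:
$h{\left(P \right)} = 1 + \frac{P}{5}$ ($h{\left(P \right)} = 1 + P \frac{1}{5} = 1 + \frac{P}{5}$)
$- 32 \left(-4 + 1 \left(-3\right)\right) h{\left(T{\left(5 \right)} \right)} = - 32 \left(-4 + 1 \left(-3\right)\right) \left(1 + \frac{5 \left(2 + 5\right)}{5}\right) = - 32 \left(-4 - 3\right) \left(1 + \frac{5 \cdot 7}{5}\right) = \left(-32\right) \left(-7\right) \left(1 + \frac{1}{5} \cdot 35\right) = 224 \left(1 + 7\right) = 224 \cdot 8 = 1792$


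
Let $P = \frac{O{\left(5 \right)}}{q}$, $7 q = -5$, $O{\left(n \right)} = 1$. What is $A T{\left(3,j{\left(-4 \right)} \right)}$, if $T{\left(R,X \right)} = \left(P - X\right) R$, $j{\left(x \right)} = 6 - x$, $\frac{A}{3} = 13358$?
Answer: $- \frac{6852654}{5} \approx -1.3705 \cdot 10^{6}$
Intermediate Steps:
$A = 40074$ ($A = 3 \cdot 13358 = 40074$)
$q = - \frac{5}{7}$ ($q = \frac{1}{7} \left(-5\right) = - \frac{5}{7} \approx -0.71429$)
$P = - \frac{7}{5}$ ($P = 1 \frac{1}{- \frac{5}{7}} = 1 \left(- \frac{7}{5}\right) = - \frac{7}{5} \approx -1.4$)
$T{\left(R,X \right)} = R \left(- \frac{7}{5} - X\right)$ ($T{\left(R,X \right)} = \left(- \frac{7}{5} - X\right) R = R \left(- \frac{7}{5} - X\right)$)
$A T{\left(3,j{\left(-4 \right)} \right)} = 40074 \left(\left(- \frac{1}{5}\right) 3 \left(7 + 5 \left(6 - -4\right)\right)\right) = 40074 \left(\left(- \frac{1}{5}\right) 3 \left(7 + 5 \left(6 + 4\right)\right)\right) = 40074 \left(\left(- \frac{1}{5}\right) 3 \left(7 + 5 \cdot 10\right)\right) = 40074 \left(\left(- \frac{1}{5}\right) 3 \left(7 + 50\right)\right) = 40074 \left(\left(- \frac{1}{5}\right) 3 \cdot 57\right) = 40074 \left(- \frac{171}{5}\right) = - \frac{6852654}{5}$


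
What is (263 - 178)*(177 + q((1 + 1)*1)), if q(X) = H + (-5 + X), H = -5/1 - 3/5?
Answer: 14314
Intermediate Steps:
H = -28/5 (H = -5*1 - 3*⅕ = -5 - ⅗ = -28/5 ≈ -5.6000)
q(X) = -53/5 + X (q(X) = -28/5 + (-5 + X) = -53/5 + X)
(263 - 178)*(177 + q((1 + 1)*1)) = (263 - 178)*(177 + (-53/5 + (1 + 1)*1)) = 85*(177 + (-53/5 + 2*1)) = 85*(177 + (-53/5 + 2)) = 85*(177 - 43/5) = 85*(842/5) = 14314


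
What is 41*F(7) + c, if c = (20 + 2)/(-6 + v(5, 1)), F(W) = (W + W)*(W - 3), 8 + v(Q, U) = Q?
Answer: 20642/9 ≈ 2293.6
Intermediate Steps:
v(Q, U) = -8 + Q
F(W) = 2*W*(-3 + W) (F(W) = (2*W)*(-3 + W) = 2*W*(-3 + W))
c = -22/9 (c = (20 + 2)/(-6 + (-8 + 5)) = 22/(-6 - 3) = 22/(-9) = 22*(-⅑) = -22/9 ≈ -2.4444)
41*F(7) + c = 41*(2*7*(-3 + 7)) - 22/9 = 41*(2*7*4) - 22/9 = 41*56 - 22/9 = 2296 - 22/9 = 20642/9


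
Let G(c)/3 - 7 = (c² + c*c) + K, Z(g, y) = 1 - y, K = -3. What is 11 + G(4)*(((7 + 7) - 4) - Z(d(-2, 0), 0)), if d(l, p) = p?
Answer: 983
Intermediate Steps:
G(c) = 12 + 6*c² (G(c) = 21 + 3*((c² + c*c) - 3) = 21 + 3*((c² + c²) - 3) = 21 + 3*(2*c² - 3) = 21 + 3*(-3 + 2*c²) = 21 + (-9 + 6*c²) = 12 + 6*c²)
11 + G(4)*(((7 + 7) - 4) - Z(d(-2, 0), 0)) = 11 + (12 + 6*4²)*(((7 + 7) - 4) - (1 - 1*0)) = 11 + (12 + 6*16)*((14 - 4) - (1 + 0)) = 11 + (12 + 96)*(10 - 1*1) = 11 + 108*(10 - 1) = 11 + 108*9 = 11 + 972 = 983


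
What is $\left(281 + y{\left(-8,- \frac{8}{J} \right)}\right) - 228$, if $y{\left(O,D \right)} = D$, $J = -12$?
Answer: $\frac{161}{3} \approx 53.667$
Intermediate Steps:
$\left(281 + y{\left(-8,- \frac{8}{J} \right)}\right) - 228 = \left(281 - \frac{8}{-12}\right) - 228 = \left(281 - - \frac{2}{3}\right) - 228 = \left(281 + \frac{2}{3}\right) - 228 = \frac{845}{3} - 228 = \frac{161}{3}$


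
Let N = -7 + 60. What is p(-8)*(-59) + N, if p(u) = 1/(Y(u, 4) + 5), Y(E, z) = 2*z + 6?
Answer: 948/19 ≈ 49.895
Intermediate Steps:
Y(E, z) = 6 + 2*z
N = 53
p(u) = 1/19 (p(u) = 1/((6 + 2*4) + 5) = 1/((6 + 8) + 5) = 1/(14 + 5) = 1/19)
p(-8)*(-59) + N = (1/19)*(-59) + 53 = -59/19 + 53 = 948/19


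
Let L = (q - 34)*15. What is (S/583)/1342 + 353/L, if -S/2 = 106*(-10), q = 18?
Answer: -2600693/1771440 ≈ -1.4681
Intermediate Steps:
L = -240 (L = (18 - 34)*15 = -16*15 = -240)
S = 2120 (S = -212*(-10) = -2*(-1060) = 2120)
(S/583)/1342 + 353/L = (2120/583)/1342 + 353/(-240) = (2120*(1/583))*(1/1342) + 353*(-1/240) = (40/11)*(1/1342) - 353/240 = 20/7381 - 353/240 = -2600693/1771440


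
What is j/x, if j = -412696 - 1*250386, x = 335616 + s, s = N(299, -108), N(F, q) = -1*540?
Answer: -47363/23934 ≈ -1.9789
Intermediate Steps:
N(F, q) = -540
s = -540
x = 335076 (x = 335616 - 540 = 335076)
j = -663082 (j = -412696 - 250386 = -663082)
j/x = -663082/335076 = -663082*1/335076 = -47363/23934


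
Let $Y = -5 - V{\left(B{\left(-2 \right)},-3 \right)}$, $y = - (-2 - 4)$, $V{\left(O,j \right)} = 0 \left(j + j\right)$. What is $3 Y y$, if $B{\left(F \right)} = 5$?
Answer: $-90$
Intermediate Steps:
$V{\left(O,j \right)} = 0$ ($V{\left(O,j \right)} = 0 \cdot 2 j = 0$)
$y = 6$ ($y = \left(-1\right) \left(-6\right) = 6$)
$Y = -5$ ($Y = -5 - 0 = -5 + 0 = -5$)
$3 Y y = 3 \left(-5\right) 6 = \left(-15\right) 6 = -90$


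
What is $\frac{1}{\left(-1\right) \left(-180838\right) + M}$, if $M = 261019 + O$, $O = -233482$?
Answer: $\frac{1}{208375} \approx 4.799 \cdot 10^{-6}$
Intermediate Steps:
$M = 27537$ ($M = 261019 - 233482 = 27537$)
$\frac{1}{\left(-1\right) \left(-180838\right) + M} = \frac{1}{\left(-1\right) \left(-180838\right) + 27537} = \frac{1}{180838 + 27537} = \frac{1}{208375}$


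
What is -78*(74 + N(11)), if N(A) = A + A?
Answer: -7488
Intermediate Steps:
N(A) = 2*A
-78*(74 + N(11)) = -78*(74 + 2*11) = -78*(74 + 22) = -78*96 = -7488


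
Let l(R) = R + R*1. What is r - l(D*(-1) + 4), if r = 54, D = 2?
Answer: 50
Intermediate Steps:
l(R) = 2*R (l(R) = R + R = 2*R)
r - l(D*(-1) + 4) = 54 - 2*(2*(-1) + 4) = 54 - 2*(-2 + 4) = 54 - 2*2 = 54 - 1*4 = 54 - 4 = 50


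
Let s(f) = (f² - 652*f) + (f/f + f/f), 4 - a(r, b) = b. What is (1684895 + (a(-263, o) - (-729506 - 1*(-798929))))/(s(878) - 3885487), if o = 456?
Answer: -48940/111729 ≈ -0.43802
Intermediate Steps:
a(r, b) = 4 - b
s(f) = 2 + f² - 652*f (s(f) = (f² - 652*f) + (1 + 1) = (f² - 652*f) + 2 = 2 + f² - 652*f)
(1684895 + (a(-263, o) - (-729506 - 1*(-798929))))/(s(878) - 3885487) = (1684895 + ((4 - 1*456) - (-729506 - 1*(-798929))))/((2 + 878² - 652*878) - 3885487) = (1684895 + ((4 - 456) - (-729506 + 798929)))/((2 + 770884 - 572456) - 3885487) = (1684895 + (-452 - 1*69423))/(198430 - 3885487) = (1684895 + (-452 - 69423))/(-3687057) = (1684895 - 69875)*(-1/3687057) = 1615020*(-1/3687057) = -48940/111729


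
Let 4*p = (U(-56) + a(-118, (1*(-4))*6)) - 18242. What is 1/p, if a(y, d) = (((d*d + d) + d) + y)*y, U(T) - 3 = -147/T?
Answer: -32/532931 ≈ -6.0045e-5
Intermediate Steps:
U(T) = 3 - 147/T
a(y, d) = y*(y + d² + 2*d) (a(y, d) = (((d² + d) + d) + y)*y = (((d + d²) + d) + y)*y = ((d² + 2*d) + y)*y = (y + d² + 2*d)*y = y*(y + d² + 2*d))
p = -532931/32 (p = (((3 - 147/(-56)) - 118*(-118 + ((1*(-4))*6)² + 2*((1*(-4))*6))) - 18242)/4 = (((3 - 147*(-1/56)) - 118*(-118 + (-4*6)² + 2*(-4*6))) - 18242)/4 = (((3 + 21/8) - 118*(-118 + (-24)² + 2*(-24))) - 18242)/4 = ((45/8 - 118*(-118 + 576 - 48)) - 18242)/4 = ((45/8 - 118*410) - 18242)/4 = ((45/8 - 48380) - 18242)/4 = (-386995/8 - 18242)/4 = (¼)*(-532931/8) = -532931/32 ≈ -16654.)
1/p = 1/(-532931/32) = -32/532931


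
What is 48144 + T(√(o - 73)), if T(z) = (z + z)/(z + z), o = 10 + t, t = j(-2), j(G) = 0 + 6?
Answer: 48145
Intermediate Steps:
j(G) = 6
t = 6
o = 16 (o = 10 + 6 = 16)
T(z) = 1 (T(z) = (2*z)/((2*z)) = (2*z)*(1/(2*z)) = 1)
48144 + T(√(o - 73)) = 48144 + 1 = 48145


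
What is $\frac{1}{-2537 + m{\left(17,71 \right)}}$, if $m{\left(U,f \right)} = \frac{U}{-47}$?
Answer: $- \frac{47}{119256} \approx -0.00039411$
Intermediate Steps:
$m{\left(U,f \right)} = - \frac{U}{47}$ ($m{\left(U,f \right)} = U \left(- \frac{1}{47}\right) = - \frac{U}{47}$)
$\frac{1}{-2537 + m{\left(17,71 \right)}} = \frac{1}{-2537 - \frac{17}{47}} = \frac{1}{- \frac{119256}{47}} = - \frac{47}{119256}$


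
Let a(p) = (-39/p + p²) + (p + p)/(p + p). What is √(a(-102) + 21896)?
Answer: √37340398/34 ≈ 179.73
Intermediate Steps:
a(p) = 1 + p² - 39/p (a(p) = (p² - 39/p) + (2*p)/((2*p)) = (p² - 39/p) + (2*p)*(1/(2*p)) = (p² - 39/p) + 1 = 1 + p² - 39/p)
√(a(-102) + 21896) = √((-39 - 102 + (-102)³)/(-102) + 21896) = √(-(-39 - 102 - 1061208)/102 + 21896) = √(-1/102*(-1061349) + 21896) = √(353783/34 + 21896) = √(1098247/34) = √37340398/34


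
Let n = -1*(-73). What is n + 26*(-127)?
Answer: -3229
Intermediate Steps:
n = 73
n + 26*(-127) = 73 + 26*(-127) = 73 - 3302 = -3229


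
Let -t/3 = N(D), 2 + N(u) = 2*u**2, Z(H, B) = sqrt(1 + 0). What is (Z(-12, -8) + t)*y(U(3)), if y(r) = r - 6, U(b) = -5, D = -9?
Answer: 5269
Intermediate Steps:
Z(H, B) = 1 (Z(H, B) = sqrt(1) = 1)
N(u) = -2 + 2*u**2
y(r) = -6 + r
t = -480 (t = -3*(-2 + 2*(-9)**2) = -3*(-2 + 2*81) = -3*(-2 + 162) = -3*160 = -480)
(Z(-12, -8) + t)*y(U(3)) = (1 - 480)*(-6 - 5) = -479*(-11) = 5269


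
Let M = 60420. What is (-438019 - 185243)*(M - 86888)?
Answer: 16496498616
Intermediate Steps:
(-438019 - 185243)*(M - 86888) = (-438019 - 185243)*(60420 - 86888) = -623262*(-26468) = 16496498616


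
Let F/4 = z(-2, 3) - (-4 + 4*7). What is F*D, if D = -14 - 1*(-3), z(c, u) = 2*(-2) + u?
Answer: 1100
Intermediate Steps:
z(c, u) = -4 + u
D = -11 (D = -14 + 3 = -11)
F = -100 (F = 4*((-4 + 3) - (-4 + 4*7)) = 4*(-1 - (-4 + 28)) = 4*(-1 - 1*24) = 4*(-1 - 24) = 4*(-25) = -100)
F*D = -100*(-11) = 1100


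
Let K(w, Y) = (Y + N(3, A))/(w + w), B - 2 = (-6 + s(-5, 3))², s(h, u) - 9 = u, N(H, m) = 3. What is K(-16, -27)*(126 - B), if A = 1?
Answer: 66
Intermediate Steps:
s(h, u) = 9 + u
B = 38 (B = 2 + (-6 + (9 + 3))² = 2 + (-6 + 12)² = 2 + 6² = 2 + 36 = 38)
K(w, Y) = (3 + Y)/(2*w) (K(w, Y) = (Y + 3)/(w + w) = (3 + Y)/((2*w)) = (3 + Y)*(1/(2*w)) = (3 + Y)/(2*w))
K(-16, -27)*(126 - B) = ((½)*(3 - 27)/(-16))*(126 - 1*38) = ((½)*(-1/16)*(-24))*(126 - 38) = (¾)*88 = 66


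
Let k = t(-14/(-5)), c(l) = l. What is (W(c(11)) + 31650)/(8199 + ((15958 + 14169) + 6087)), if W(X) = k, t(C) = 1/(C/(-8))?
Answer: 221530/310891 ≈ 0.71256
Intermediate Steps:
t(C) = -8/C (t(C) = 1/(C*(-1/8)) = 1/(-C/8) = -8/C)
k = -20/7 (k = -8/((-14/(-5))) = -8/((-14*(-1/5))) = -8/14/5 = -8*5/14 = -20/7 ≈ -2.8571)
W(X) = -20/7
(W(c(11)) + 31650)/(8199 + ((15958 + 14169) + 6087)) = (-20/7 + 31650)/(8199 + ((15958 + 14169) + 6087)) = 221530/(7*(8199 + (30127 + 6087))) = 221530/(7*(8199 + 36214)) = (221530/7)/44413 = (221530/7)*(1/44413) = 221530/310891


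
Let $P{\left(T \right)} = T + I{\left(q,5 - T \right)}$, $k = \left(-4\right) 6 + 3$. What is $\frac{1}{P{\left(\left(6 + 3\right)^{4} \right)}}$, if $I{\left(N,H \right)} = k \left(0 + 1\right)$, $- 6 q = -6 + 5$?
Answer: $\frac{1}{6540} \approx 0.00015291$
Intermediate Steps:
$k = -21$ ($k = -24 + 3 = -21$)
$q = \frac{1}{6}$ ($q = - \frac{-6 + 5}{6} = \left(- \frac{1}{6}\right) \left(-1\right) = \frac{1}{6} \approx 0.16667$)
$I{\left(N,H \right)} = -21$ ($I{\left(N,H \right)} = - 21 \left(0 + 1\right) = \left(-21\right) 1 = -21$)
$P{\left(T \right)} = -21 + T$ ($P{\left(T \right)} = T - 21 = -21 + T$)
$\frac{1}{P{\left(\left(6 + 3\right)^{4} \right)}} = \frac{1}{-21 + \left(6 + 3\right)^{4}} = \frac{1}{-21 + 9^{4}} = \frac{1}{-21 + 6561} = \frac{1}{6540}$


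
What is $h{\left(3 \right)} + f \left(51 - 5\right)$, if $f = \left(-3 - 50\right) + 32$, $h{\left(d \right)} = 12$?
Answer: $-954$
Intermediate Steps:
$f = -21$ ($f = -53 + 32 = -21$)
$h{\left(3 \right)} + f \left(51 - 5\right) = 12 - 21 \left(51 - 5\right) = 12 - 966 = -954$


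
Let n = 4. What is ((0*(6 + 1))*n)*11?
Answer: 0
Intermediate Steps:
((0*(6 + 1))*n)*11 = ((0*(6 + 1))*4)*11 = ((0*7)*4)*11 = (0*4)*11 = 0*11 = 0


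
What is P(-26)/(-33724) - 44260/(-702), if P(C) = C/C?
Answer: 746311769/11837124 ≈ 63.048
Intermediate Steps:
P(C) = 1
P(-26)/(-33724) - 44260/(-702) = 1/(-33724) - 44260/(-702) = 1*(-1/33724) - 44260*(-1/702) = -1/33724 + 22130/351 = 746311769/11837124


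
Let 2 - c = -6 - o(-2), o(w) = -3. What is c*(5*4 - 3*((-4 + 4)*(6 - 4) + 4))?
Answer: 40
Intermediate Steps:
c = 5 (c = 2 - (-6 - 1*(-3)) = 2 - (-6 + 3) = 2 - 1*(-3) = 2 + 3 = 5)
c*(5*4 - 3*((-4 + 4)*(6 - 4) + 4)) = 5*(5*4 - 3*((-4 + 4)*(6 - 4) + 4)) = 5*(20 - 3*(0*2 + 4)) = 5*(20 - 3*(0 + 4)) = 5*(20 - 3*4) = 5*(20 - 12) = 5*8 = 40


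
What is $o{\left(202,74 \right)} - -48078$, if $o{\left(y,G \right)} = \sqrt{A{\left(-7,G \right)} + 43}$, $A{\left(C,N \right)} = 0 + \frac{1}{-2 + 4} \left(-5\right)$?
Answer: $48078 + \frac{9 \sqrt{2}}{2} \approx 48084.0$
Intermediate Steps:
$A{\left(C,N \right)} = - \frac{5}{2}$ ($A{\left(C,N \right)} = 0 + \frac{1}{2} \left(-5\right) = 0 - \frac{5}{2} = - \frac{5}{2}$)
$o{\left(y,G \right)} = \frac{9 \sqrt{2}}{2}$ ($o{\left(y,G \right)} = \sqrt{- \frac{5}{2} + 43} = \sqrt{\frac{81}{2}} = \frac{9 \sqrt{2}}{2}$)
$o{\left(202,74 \right)} - -48078 = \frac{9 \sqrt{2}}{2} - -48078 = \frac{9 \sqrt{2}}{2} + 48078 = 48078 + \frac{9 \sqrt{2}}{2}$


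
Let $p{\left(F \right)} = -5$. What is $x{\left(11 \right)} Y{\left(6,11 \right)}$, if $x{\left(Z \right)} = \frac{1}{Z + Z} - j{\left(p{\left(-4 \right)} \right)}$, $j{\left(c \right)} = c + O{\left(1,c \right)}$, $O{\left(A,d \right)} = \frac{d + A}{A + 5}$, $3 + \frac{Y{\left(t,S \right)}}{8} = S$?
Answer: $\frac{12064}{33} \approx 365.58$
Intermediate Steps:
$Y{\left(t,S \right)} = -24 + 8 S$
$O{\left(A,d \right)} = \frac{A + d}{5 + A}$
$j{\left(c \right)} = \frac{1}{6} + \frac{7 c}{6}$ ($j{\left(c \right)} = c + \frac{1 + c}{5 + 1} = c + \frac{1 + c}{6} = c + \left(\frac{1}{6} + \frac{c}{6}\right) = \frac{1}{6} + \frac{7 c}{6}$)
$x{\left(Z \right)} = \frac{17}{3} + \frac{1}{2 Z}$ ($x{\left(Z \right)} = \frac{1}{Z + Z} - \left(\frac{1}{6} + \frac{7}{6} \left(-5\right)\right) = \frac{1}{2 Z} - \left(\frac{1}{6} - \frac{35}{6}\right) = \frac{1}{2 Z} - - \frac{17}{3} = \frac{1}{2 Z} + \frac{17}{3} = \frac{17}{3} + \frac{1}{2 Z}$)
$x{\left(11 \right)} Y{\left(6,11 \right)} = \frac{3 + 34 \cdot 11}{6 \cdot 11} \left(-24 + 8 \cdot 11\right) = \frac{1}{6} \cdot \frac{1}{11} \left(3 + 374\right) \left(-24 + 88\right) = \frac{1}{6} \cdot \frac{1}{11} \cdot 377 \cdot 64 = \frac{377}{66} \cdot 64 = \frac{12064}{33}$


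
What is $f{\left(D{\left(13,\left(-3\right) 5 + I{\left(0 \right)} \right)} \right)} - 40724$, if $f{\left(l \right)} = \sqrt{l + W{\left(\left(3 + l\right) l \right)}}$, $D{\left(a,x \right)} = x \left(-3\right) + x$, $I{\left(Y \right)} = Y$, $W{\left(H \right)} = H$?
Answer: $-40724 + 2 \sqrt{255} \approx -40692.0$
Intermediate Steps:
$D{\left(a,x \right)} = - 2 x$ ($D{\left(a,x \right)} = - 3 x + x = - 2 x$)
$f{\left(l \right)} = \sqrt{l + l \left(3 + l\right)}$ ($f{\left(l \right)} = \sqrt{l + \left(3 + l\right) l} = \sqrt{l + l \left(3 + l\right)}$)
$f{\left(D{\left(13,\left(-3\right) 5 + I{\left(0 \right)} \right)} \right)} - 40724 = \sqrt{- 2 \left(\left(-3\right) 5 + 0\right) \left(4 - 2 \left(\left(-3\right) 5 + 0\right)\right)} - 40724 = \sqrt{- 2 \left(-15 + 0\right) \left(4 - 2 \left(-15 + 0\right)\right)} - 40724 = \sqrt{\left(-2\right) \left(-15\right) \left(4 - -30\right)} - 40724 = \sqrt{30 \left(4 + 30\right)} - 40724 = \sqrt{30 \cdot 34} - 40724 = \sqrt{1020} - 40724 = 2 \sqrt{255} - 40724 = -40724 + 2 \sqrt{255}$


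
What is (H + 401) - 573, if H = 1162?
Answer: 990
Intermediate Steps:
(H + 401) - 573 = (1162 + 401) - 573 = 1563 - 573 = 990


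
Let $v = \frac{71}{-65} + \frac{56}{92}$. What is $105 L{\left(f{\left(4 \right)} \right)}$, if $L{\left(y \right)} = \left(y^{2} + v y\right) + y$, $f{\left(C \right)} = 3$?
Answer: $\frac{331191}{299} \approx 1107.7$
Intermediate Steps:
$v = - \frac{723}{1495}$ ($v = 71 \left(- \frac{1}{65}\right) + 56 \cdot \frac{1}{92} = - \frac{71}{65} + \frac{14}{23} = - \frac{723}{1495} \approx -0.48361$)
$L{\left(y \right)} = y^{2} + \frac{772 y}{1495}$ ($L{\left(y \right)} = \left(y^{2} - \frac{723 y}{1495}\right) + y = y^{2} + \frac{772 y}{1495}$)
$105 L{\left(f{\left(4 \right)} \right)} = 105 \cdot \frac{1}{1495} \cdot 3 \left(772 + 1495 \cdot 3\right) = 105 \cdot \frac{1}{1495} \cdot 3 \left(772 + 4485\right) = 105 \cdot \frac{1}{1495} \cdot 3 \cdot 5257 = 105 \cdot \frac{15771}{1495} = \frac{331191}{299}$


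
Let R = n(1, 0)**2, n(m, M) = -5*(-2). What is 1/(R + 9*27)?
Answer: 1/343 ≈ 0.0029155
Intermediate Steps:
n(m, M) = 10
R = 100 (R = 10**2 = 100)
1/(R + 9*27) = 1/(100 + 9*27) = 1/(100 + 243) = 1/343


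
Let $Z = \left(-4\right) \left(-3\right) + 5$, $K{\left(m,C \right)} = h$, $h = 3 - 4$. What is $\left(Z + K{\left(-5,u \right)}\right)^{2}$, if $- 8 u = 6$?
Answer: $256$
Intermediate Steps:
$u = - \frac{3}{4}$ ($u = \left(- \frac{1}{8}\right) 6 = - \frac{3}{4} \approx -0.75$)
$h = -1$ ($h = 3 - 4 = -1$)
$K{\left(m,C \right)} = -1$
$Z = 17$ ($Z = 12 + 5 = 17$)
$\left(Z + K{\left(-5,u \right)}\right)^{2} = \left(17 - 1\right)^{2} = 16^{2} = 256$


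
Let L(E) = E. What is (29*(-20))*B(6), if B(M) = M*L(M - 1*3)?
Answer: -10440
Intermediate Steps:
B(M) = M*(-3 + M) (B(M) = M*(M - 1*3) = M*(M - 3) = M*(-3 + M))
(29*(-20))*B(6) = (29*(-20))*(6*(-3 + 6)) = -3480*3 = -580*18 = -10440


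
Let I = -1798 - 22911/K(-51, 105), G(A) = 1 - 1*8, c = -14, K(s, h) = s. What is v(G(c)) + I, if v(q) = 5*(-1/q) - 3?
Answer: -160775/119 ≈ -1351.1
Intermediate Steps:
G(A) = -7 (G(A) = 1 - 8 = -7)
v(q) = -3 - 5/q (v(q) = -5/q - 3 = -3 - 5/q)
I = -22929/17 (I = -1798 - 22911/(-51) = -1798 - 22911*(-1/51) = -1798 + 7637/17 = -22929/17 ≈ -1348.8)
v(G(c)) + I = (-3 - 5/(-7)) - 22929/17 = (-3 - 5*(-1/7)) - 22929/17 = (-3 + 5/7) - 22929/17 = -16/7 - 22929/17 = -160775/119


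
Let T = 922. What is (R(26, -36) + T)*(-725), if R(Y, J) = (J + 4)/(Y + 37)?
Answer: -42089150/63 ≈ -6.6808e+5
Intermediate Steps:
R(Y, J) = (4 + J)/(37 + Y)
(R(26, -36) + T)*(-725) = ((4 - 36)/(37 + 26) + 922)*(-725) = (-32/63 + 922)*(-725) = (58054/63)*(-725) = -42089150/63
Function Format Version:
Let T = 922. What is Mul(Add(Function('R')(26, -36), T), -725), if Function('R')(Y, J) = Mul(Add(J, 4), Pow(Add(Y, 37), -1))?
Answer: Rational(-42089150, 63) ≈ -6.6808e+5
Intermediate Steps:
Function('R')(Y, J) = Mul(Pow(Add(37, Y), -1), Add(4, J)) (Function('R')(Y, J) = Mul(Add(4, J), Pow(Add(37, Y), -1)) = Mul(Pow(Add(37, Y), -1), Add(4, J)))
Mul(Add(Function('R')(26, -36), T), -725) = Mul(Add(Mul(Pow(Add(37, 26), -1), Add(4, -36)), 922), -725) = Mul(Add(Mul(Pow(63, -1), -32), 922), -725) = Mul(Add(Mul(Rational(1, 63), -32), 922), -725) = Mul(Add(Rational(-32, 63), 922), -725) = Mul(Rational(58054, 63), -725) = Rational(-42089150, 63)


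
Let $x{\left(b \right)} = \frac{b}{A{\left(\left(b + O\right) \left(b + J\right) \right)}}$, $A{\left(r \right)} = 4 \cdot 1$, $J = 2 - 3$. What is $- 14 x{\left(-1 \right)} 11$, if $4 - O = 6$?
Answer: $\frac{77}{2} \approx 38.5$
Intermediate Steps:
$O = -2$ ($O = 4 - 6 = -2$)
$J = -1$
$A{\left(r \right)} = 4$
$x{\left(b \right)} = \frac{b}{4}$
$- 14 x{\left(-1 \right)} 11 = - 14 \cdot \frac{1}{4} \left(-1\right) 11 = \left(-14\right) \left(- \frac{1}{4}\right) 11 = \frac{7}{2} \cdot 11 = \frac{77}{2}$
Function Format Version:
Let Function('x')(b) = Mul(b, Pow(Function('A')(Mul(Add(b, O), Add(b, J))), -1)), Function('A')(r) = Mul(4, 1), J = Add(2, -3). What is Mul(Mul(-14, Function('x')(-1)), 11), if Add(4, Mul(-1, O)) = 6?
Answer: Rational(77, 2) ≈ 38.500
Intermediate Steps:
O = -2 (O = Add(4, Mul(-1, 6)) = Add(4, -6) = -2)
J = -1
Function('A')(r) = 4
Function('x')(b) = Mul(Rational(1, 4), b) (Function('x')(b) = Mul(b, Pow(4, -1)) = Mul(b, Rational(1, 4)) = Mul(Rational(1, 4), b))
Mul(Mul(-14, Function('x')(-1)), 11) = Mul(Mul(-14, Mul(Rational(1, 4), -1)), 11) = Mul(Mul(-14, Rational(-1, 4)), 11) = Mul(Rational(7, 2), 11) = Rational(77, 2)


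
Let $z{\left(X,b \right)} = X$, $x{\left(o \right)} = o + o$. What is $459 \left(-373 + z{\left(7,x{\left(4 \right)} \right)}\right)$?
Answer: $-167994$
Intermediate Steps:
$x{\left(o \right)} = 2 o$
$459 \left(-373 + z{\left(7,x{\left(4 \right)} \right)}\right) = 459 \left(-373 + 7\right) = 459 \left(-366\right) = -167994$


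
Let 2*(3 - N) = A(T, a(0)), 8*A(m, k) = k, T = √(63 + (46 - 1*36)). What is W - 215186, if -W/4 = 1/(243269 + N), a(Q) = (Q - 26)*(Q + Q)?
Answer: -13087182149/60818 ≈ -2.1519e+5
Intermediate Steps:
a(Q) = 2*Q*(-26 + Q) (a(Q) = (-26 + Q)*(2*Q) = 2*Q*(-26 + Q))
T = √73 (T = √(63 + (46 - 36)) = √(63 + 10) = √73 ≈ 8.5440)
A(m, k) = k/8
N = 3 (N = 3 - 2*0*(-26 + 0)/16 = 3 - 2*0*(-26)/16 = 3 - 0/16 = 3 - ½*0 = 3 + 0 = 3)
W = -1/60818 (W = -4/(243269 + 3) = -4/243272 = -4*1/243272 = -1/60818 ≈ -1.6443e-5)
W - 215186 = -1/60818 - 215186 = -13087182149/60818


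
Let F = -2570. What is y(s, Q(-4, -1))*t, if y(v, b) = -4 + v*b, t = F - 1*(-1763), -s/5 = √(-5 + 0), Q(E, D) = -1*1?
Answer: 3228 - 4035*I*√5 ≈ 3228.0 - 9022.5*I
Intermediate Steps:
Q(E, D) = -1
s = -5*I*√5 (s = -5*√(-5 + 0) = -5*I*√5 ≈ -11.18*I)
t = -807 (t = -2570 - 1*(-1763) = -2570 + 1763 = -807)
y(v, b) = -4 + b*v
y(s, Q(-4, -1))*t = (-4 - (-5)*I*√5)*(-807) = (-4 + 5*I*√5)*(-807) = 3228 - 4035*I*√5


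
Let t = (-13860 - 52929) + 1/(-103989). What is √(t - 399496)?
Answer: I*√5042271756444474/103989 ≈ 682.85*I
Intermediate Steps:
t = -6945321322/103989 (t = -66789 - 1/103989 = -6945321322/103989 ≈ -66789.)
√(t - 399496) = √(-6945321322/103989 - 399496) = √(-48488510866/103989) = I*√5042271756444474/103989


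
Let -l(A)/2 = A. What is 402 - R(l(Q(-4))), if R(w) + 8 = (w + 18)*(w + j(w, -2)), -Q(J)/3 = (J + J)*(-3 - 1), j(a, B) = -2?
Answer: -39490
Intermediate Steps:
Q(J) = 24*J (Q(J) = -3*(J + J)*(-3 - 1) = -3*2*J*(-4) = -(-24)*J = 24*J)
l(A) = -2*A
R(w) = -8 + (-2 + w)*(18 + w) (R(w) = -8 + (w + 18)*(w - 2) = -8 + (18 + w)*(-2 + w) = -8 + (-2 + w)*(18 + w))
402 - R(l(Q(-4))) = 402 - (-44 + (-48*(-4))**2 + 16*(-48*(-4))) = 402 - (-44 + (-2*(-96))**2 + 16*(-2*(-96))) = 402 - (-44 + 192**2 + 16*192) = 402 - (-44 + 36864 + 3072) = 402 - 1*39892 = 402 - 39892 = -39490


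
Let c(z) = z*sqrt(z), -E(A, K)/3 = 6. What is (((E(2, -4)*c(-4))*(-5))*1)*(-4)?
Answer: 2880*I ≈ 2880.0*I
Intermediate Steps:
E(A, K) = -18 (E(A, K) = -3*6 = -18)
c(z) = z**(3/2)
(((E(2, -4)*c(-4))*(-5))*1)*(-4) = ((-(-144)*I*(-5))*1)*(-4) = (((144*I)*(-5))*1)*(-4) = (-720*I*1)*(-4) = -720*I*(-4) = 2880*I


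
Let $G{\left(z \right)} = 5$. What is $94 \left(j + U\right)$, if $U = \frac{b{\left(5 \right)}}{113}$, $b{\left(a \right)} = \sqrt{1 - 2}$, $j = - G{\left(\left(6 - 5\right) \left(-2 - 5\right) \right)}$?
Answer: $-470 + \frac{94 i}{113} \approx -470.0 + 0.83186 i$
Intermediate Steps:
$j = -5$ ($j = \left(-1\right) 5 = -5$)
$b{\left(a \right)} = i$ ($b{\left(a \right)} = \sqrt{-1} = i$)
$U = \frac{i}{113} \approx 0.0088496 i$
$94 \left(j + U\right) = 94 \left(-5 + \frac{i}{113}\right) = -470 + \frac{94 i}{113}$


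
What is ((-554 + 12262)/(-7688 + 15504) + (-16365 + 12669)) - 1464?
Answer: -10079713/1954 ≈ -5158.5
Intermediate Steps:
((-554 + 12262)/(-7688 + 15504) + (-16365 + 12669)) - 1464 = (11708/7816 - 3696) - 1464 = (11708*(1/7816) - 3696) - 1464 = (2927/1954 - 3696) - 1464 = -7219057/1954 - 1464 = -10079713/1954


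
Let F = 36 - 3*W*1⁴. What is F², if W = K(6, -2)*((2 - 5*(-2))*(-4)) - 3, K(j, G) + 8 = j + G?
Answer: 281961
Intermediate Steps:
K(j, G) = -8 + G + j (K(j, G) = -8 + (j + G) = -8 + (G + j) = -8 + G + j)
W = 189 (W = (-8 - 2 + 6)*((2 - 5*(-2))*(-4)) - 3 = -4*(2 + 10)*(-4) - 3 = -48*(-4) - 3 = -4*(-48) - 3 = 192 - 3 = 189)
F = -531 (F = 36 - 3*189*1⁴ = 36 - 567 = -531)
F² = (-531)² = 281961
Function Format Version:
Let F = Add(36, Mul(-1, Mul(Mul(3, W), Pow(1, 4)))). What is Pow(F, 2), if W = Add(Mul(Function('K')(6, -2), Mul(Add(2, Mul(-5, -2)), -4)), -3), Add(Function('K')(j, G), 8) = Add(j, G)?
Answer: 281961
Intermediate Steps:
Function('K')(j, G) = Add(-8, G, j) (Function('K')(j, G) = Add(-8, Add(j, G)) = Add(-8, Add(G, j)) = Add(-8, G, j))
W = 189 (W = Add(Mul(Add(-8, -2, 6), Mul(Add(2, Mul(-5, -2)), -4)), -3) = Add(Mul(-4, Mul(Add(2, 10), -4)), -3) = Add(Mul(-4, Mul(12, -4)), -3) = Add(Mul(-4, -48), -3) = Add(192, -3) = 189)
F = -531 (F = Add(36, Mul(-1, Mul(Mul(3, 189), Pow(1, 4)))) = Add(36, Mul(-1, Mul(567, 1))) = Add(36, Mul(-1, 567)) = Add(36, -567) = -531)
Pow(F, 2) = Pow(-531, 2) = 281961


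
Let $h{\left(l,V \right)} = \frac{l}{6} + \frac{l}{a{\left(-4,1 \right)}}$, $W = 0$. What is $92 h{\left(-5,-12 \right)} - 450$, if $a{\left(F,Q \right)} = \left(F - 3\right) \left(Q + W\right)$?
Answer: $- \frac{9680}{21} \approx -460.95$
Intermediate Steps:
$a{\left(F,Q \right)} = Q \left(-3 + F\right)$ ($a{\left(F,Q \right)} = \left(F - 3\right) \left(Q + 0\right) = \left(-3 + F\right) Q = Q \left(-3 + F\right)$)
$h{\left(l,V \right)} = \frac{l}{42}$ ($h{\left(l,V \right)} = \frac{l}{6} + \frac{l}{1 \left(-3 - 4\right)} = l \frac{1}{6} + \frac{l}{1 \left(-7\right)} = \frac{l}{6} + \frac{l}{-7} = \frac{l}{6} + l \left(- \frac{1}{7}\right) = \frac{l}{6} - \frac{l}{7} = \frac{l}{42}$)
$92 h{\left(-5,-12 \right)} - 450 = 92 \cdot \frac{1}{42} \left(-5\right) - 450 = 92 \left(- \frac{5}{42}\right) - 450 = - \frac{230}{21} - 450 = - \frac{9680}{21}$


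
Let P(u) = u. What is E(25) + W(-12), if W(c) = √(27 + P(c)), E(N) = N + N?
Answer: 50 + √15 ≈ 53.873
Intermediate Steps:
E(N) = 2*N
W(c) = √(27 + c)
E(25) + W(-12) = 2*25 + √(27 - 12) = 50 + √15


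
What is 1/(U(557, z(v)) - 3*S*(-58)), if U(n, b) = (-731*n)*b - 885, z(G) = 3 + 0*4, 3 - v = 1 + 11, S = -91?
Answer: -1/1238220 ≈ -8.0761e-7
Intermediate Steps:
v = -9 (v = 3 - (1 + 11) = 3 - 1*12 = 3 - 12 = -9)
z(G) = 3 (z(G) = 3 + 0 = 3)
U(n, b) = -885 - 731*b*n (U(n, b) = -731*b*n - 885 = -885 - 731*b*n)
1/(U(557, z(v)) - 3*S*(-58)) = 1/((-885 - 731*3*557) - 3*(-91)*(-58)) = 1/((-885 - 1221501) + 273*(-58)) = 1/(-1222386 - 15834) = 1/(-1238220) = -1/1238220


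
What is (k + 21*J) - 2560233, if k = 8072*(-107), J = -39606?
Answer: -4255663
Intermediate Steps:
k = -863704
(k + 21*J) - 2560233 = (-863704 + 21*(-39606)) - 2560233 = (-863704 - 831726) - 2560233 = -1695430 - 2560233 = -4255663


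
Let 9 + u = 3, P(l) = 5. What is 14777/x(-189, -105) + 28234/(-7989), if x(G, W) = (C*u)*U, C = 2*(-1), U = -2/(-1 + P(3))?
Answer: -13135873/5326 ≈ -2466.4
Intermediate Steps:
u = -6 (u = -9 + 3 = -6)
U = -½ (U = -2/(-1 + 5) = -2/4 = -2*¼ = -½ ≈ -0.50000)
C = -2
x(G, W) = -6 (x(G, W) = -2*(-6)*(-½) = 12*(-½) = -6)
14777/x(-189, -105) + 28234/(-7989) = 14777/(-6) + 28234/(-7989) = 14777*(-⅙) + 28234*(-1/7989) = -14777/6 - 28234/7989 = -13135873/5326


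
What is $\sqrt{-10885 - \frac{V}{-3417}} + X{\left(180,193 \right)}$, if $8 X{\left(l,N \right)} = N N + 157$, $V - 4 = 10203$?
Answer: $\frac{18703}{4} + \frac{i \sqrt{127057174446}}{3417} \approx 4675.8 + 104.32 i$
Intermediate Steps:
$V = 10207$ ($V = 4 + 10203 = 10207$)
$X{\left(l,N \right)} = \frac{157}{8} + \frac{N^{2}}{8}$ ($X{\left(l,N \right)} = \frac{N N + 157}{8} = \frac{N^{2} + 157}{8} = \frac{157 + N^{2}}{8} = \frac{157}{8} + \frac{N^{2}}{8}$)
$\sqrt{-10885 - \frac{V}{-3417}} + X{\left(180,193 \right)} = \sqrt{-10885 - \frac{10207}{-3417}} + \left(\frac{157}{8} + \frac{193^{2}}{8}\right) = \sqrt{-10885 - 10207 \left(- \frac{1}{3417}\right)} + \left(\frac{157}{8} + \frac{1}{8} \cdot 37249\right) = \sqrt{-10885 - - \frac{10207}{3417}} + \left(\frac{157}{8} + \frac{37249}{8}\right) = \sqrt{-10885 + \frac{10207}{3417}} + \frac{18703}{4} = \sqrt{- \frac{37183838}{3417}} + \frac{18703}{4} = \frac{i \sqrt{127057174446}}{3417} + \frac{18703}{4} = \frac{18703}{4} + \frac{i \sqrt{127057174446}}{3417}$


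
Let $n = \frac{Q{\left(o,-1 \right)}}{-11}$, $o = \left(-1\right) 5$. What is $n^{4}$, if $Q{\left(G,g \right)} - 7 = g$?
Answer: $\frac{1296}{14641} \approx 0.088519$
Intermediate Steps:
$o = -5$
$Q{\left(G,g \right)} = 7 + g$
$n = - \frac{6}{11}$ ($n = \frac{7 - 1}{-11} = 6 \left(- \frac{1}{11}\right) = - \frac{6}{11} \approx -0.54545$)
$n^{4} = \left(- \frac{6}{11}\right)^{4} = \frac{1296}{14641}$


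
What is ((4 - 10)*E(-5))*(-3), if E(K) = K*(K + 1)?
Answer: 360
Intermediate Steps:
E(K) = K*(1 + K)
((4 - 10)*E(-5))*(-3) = ((4 - 10)*(-5*(1 - 5)))*(-3) = -(-30)*(-4)*(-3) = -6*20*(-3) = -120*(-3) = 360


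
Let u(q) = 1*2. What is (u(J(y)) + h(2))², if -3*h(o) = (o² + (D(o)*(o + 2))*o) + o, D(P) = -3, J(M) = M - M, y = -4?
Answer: 64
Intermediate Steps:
J(M) = 0
u(q) = 2
h(o) = -o/3 - o²/3 - o*(-6 - 3*o)/3 (h(o) = -((o² + (-3*(o + 2))*o) + o)/3 = -((o² + (-3*(2 + o))*o) + o)/3 = -((o² + (-6 - 3*o)*o) + o)/3 = -((o² + o*(-6 - 3*o)) + o)/3 = -(o + o² + o*(-6 - 3*o))/3 = -o/3 - o²/3 - o*(-6 - 3*o)/3)
(u(J(y)) + h(2))² = (2 + (⅓)*2*(5 + 2*2))² = (2 + (⅓)*2*(5 + 4))² = (2 + (⅓)*2*9)² = (2 + 6)² = 8² = 64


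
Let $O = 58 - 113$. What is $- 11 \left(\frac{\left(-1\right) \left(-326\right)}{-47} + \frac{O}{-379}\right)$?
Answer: $\frac{1330659}{17813} \approx 74.702$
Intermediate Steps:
$O = -55$
$- 11 \left(\frac{\left(-1\right) \left(-326\right)}{-47} + \frac{O}{-379}\right) = - 11 \left(\frac{\left(-1\right) \left(-326\right)}{-47} - \frac{55}{-379}\right) = - 11 \left(326 \left(- \frac{1}{47}\right) - - \frac{55}{379}\right) = - 11 \left(- \frac{326}{47} + \frac{55}{379}\right) = \left(-11\right) \left(- \frac{120969}{17813}\right) = \frac{1330659}{17813}$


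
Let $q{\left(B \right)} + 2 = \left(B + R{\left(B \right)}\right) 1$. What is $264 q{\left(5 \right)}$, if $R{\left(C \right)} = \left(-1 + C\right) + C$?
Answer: $3168$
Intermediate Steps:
$R{\left(C \right)} = -1 + 2 C$
$q{\left(B \right)} = -3 + 3 B$ ($q{\left(B \right)} = -2 + \left(B + \left(-1 + 2 B\right)\right) 1 = -2 + \left(-1 + 3 B\right) 1 = -2 + \left(-1 + 3 B\right) = -3 + 3 B$)
$264 q{\left(5 \right)} = 264 \left(-3 + 3 \cdot 5\right) = 264 \left(-3 + 15\right) = 264 \cdot 12 = 3168$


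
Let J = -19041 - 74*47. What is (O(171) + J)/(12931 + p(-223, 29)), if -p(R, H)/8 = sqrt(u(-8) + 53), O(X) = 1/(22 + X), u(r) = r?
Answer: -291193122/167207881 - 104307984*sqrt(5)/32271121033 ≈ -1.7487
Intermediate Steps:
p(R, H) = -24*sqrt(5) (p(R, H) = -8*sqrt(-8 + 53) = -24*sqrt(5))
J = -22519 (J = -19041 - 1*3478 = -19041 - 3478 = -22519)
(O(171) + J)/(12931 + p(-223, 29)) = (1/(22 + 171) - 22519)/(12931 - 24*sqrt(5)) = (1/193 - 22519)/(12931 - 24*sqrt(5)) = -4346166/(193*(12931 - 24*sqrt(5)))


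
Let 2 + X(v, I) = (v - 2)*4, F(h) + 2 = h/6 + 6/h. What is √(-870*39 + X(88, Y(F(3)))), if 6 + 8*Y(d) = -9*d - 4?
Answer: 6*I*√933 ≈ 183.27*I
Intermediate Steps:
F(h) = -2 + 6/h + h/6 (F(h) = -2 + (h/6 + 6/h) = -2 + (6/h + h/6) = -2 + 6/h + h/6)
Y(d) = -5/4 - 9*d/8 (Y(d) = -¾ + (-9*d - 4)/8 = -¾ + (-4 - 9*d)/8 = -¾ + (-½ - 9*d/8) = -5/4 - 9*d/8)
X(v, I) = -10 + 4*v (X(v, I) = -2 + (v - 2)*4 = -2 + (-2 + v)*4 = -2 + (-8 + 4*v) = -10 + 4*v)
√(-870*39 + X(88, Y(F(3)))) = √(-870*39 + (-10 + 4*88)) = √(-33930 + (-10 + 352)) = √(-33930 + 342) = √(-33588) = 6*I*√933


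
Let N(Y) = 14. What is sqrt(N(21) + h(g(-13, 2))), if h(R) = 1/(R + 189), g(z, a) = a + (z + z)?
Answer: sqrt(381315)/165 ≈ 3.7425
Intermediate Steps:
g(z, a) = a + 2*z
h(R) = 1/(189 + R)
sqrt(N(21) + h(g(-13, 2))) = sqrt(14 + 1/(189 + (2 + 2*(-13)))) = sqrt(14 + 1/(189 + (2 - 26))) = sqrt(14 + 1/(189 - 24)) = sqrt(14 + 1/165) = sqrt(2311/165) = sqrt(381315)/165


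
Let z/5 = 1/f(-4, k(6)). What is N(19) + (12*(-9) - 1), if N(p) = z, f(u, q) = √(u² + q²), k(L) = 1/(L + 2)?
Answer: -109 + 8*√41/41 ≈ -107.75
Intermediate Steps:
k(L) = 1/(2 + L)
f(u, q) = √(q² + u²)
z = 8*√41/41 (z = 5/(√((1/(2 + 6))² + (-4)²)) = 5/(√((1/8)² + 16)) = 5/(√((⅛)² + 16)) = 5/(√(1/64 + 16)) = 5/(√(1025/64)) = 5/((5*√41/8)) = 5*(8*√41/205) = 8*√41/41 ≈ 1.2494)
N(p) = 8*√41/41
N(19) + (12*(-9) - 1) = 8*√41/41 + (12*(-9) - 1) = 8*√41/41 + (-108 - 1) = 8*√41/41 - 109 = -109 + 8*√41/41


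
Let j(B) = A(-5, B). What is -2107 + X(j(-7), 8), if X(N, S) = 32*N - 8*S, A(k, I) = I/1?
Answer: -2395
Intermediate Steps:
A(k, I) = I (A(k, I) = I*1 = I)
j(B) = B
X(N, S) = -8*S + 32*N
-2107 + X(j(-7), 8) = -2107 + (-8*8 + 32*(-7)) = -2107 + (-64 - 224) = -2107 - 288 = -2395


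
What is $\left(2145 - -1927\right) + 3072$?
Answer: $7144$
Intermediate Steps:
$\left(2145 - -1927\right) + 3072 = \left(2145 + 1927\right) + 3072 = 4072 + 3072 = 7144$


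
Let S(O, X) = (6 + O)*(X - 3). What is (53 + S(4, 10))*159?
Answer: 19557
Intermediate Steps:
S(O, X) = (-3 + X)*(6 + O) (S(O, X) = (6 + O)*(-3 + X) = (-3 + X)*(6 + O))
(53 + S(4, 10))*159 = (53 + (-18 - 3*4 + 6*10 + 4*10))*159 = (53 + (-18 - 12 + 60 + 40))*159 = (53 + 70)*159 = 123*159 = 19557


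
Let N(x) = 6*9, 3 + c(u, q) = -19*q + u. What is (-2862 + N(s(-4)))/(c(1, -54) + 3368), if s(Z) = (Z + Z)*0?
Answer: -39/61 ≈ -0.63934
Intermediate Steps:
s(Z) = 0 (s(Z) = (2*Z)*0 = 0)
c(u, q) = -3 + u - 19*q (c(u, q) = -3 + (-19*q + u) = -3 + (u - 19*q) = -3 + u - 19*q)
N(x) = 54
(-2862 + N(s(-4)))/(c(1, -54) + 3368) = (-2862 + 54)/((-3 + 1 - 19*(-54)) + 3368) = -2808/((-3 + 1 + 1026) + 3368) = -2808/(1024 + 3368) = -2808/4392 = -2808*1/4392 = -39/61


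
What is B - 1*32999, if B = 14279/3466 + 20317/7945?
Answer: -908521807253/27537370 ≈ -32992.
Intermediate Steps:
B = 183865377/27537370 (B = 14279*(1/3466) + 20317*(1/7945) = 14279/3466 + 20317/7945 = 183865377/27537370 ≈ 6.6769)
B - 1*32999 = 183865377/27537370 - 1*32999 = 183865377/27537370 - 32999 = -908521807253/27537370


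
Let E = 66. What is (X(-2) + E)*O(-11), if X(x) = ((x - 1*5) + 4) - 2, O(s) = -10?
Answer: -610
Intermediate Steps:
X(x) = -3 + x (X(x) = ((x - 5) + 4) - 2 = ((-5 + x) + 4) - 2 = (-1 + x) - 2 = -3 + x)
(X(-2) + E)*O(-11) = ((-3 - 2) + 66)*(-10) = (-5 + 66)*(-10) = 61*(-10) = -610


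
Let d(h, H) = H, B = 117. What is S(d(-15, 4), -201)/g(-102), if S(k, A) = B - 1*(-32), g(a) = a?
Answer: -149/102 ≈ -1.4608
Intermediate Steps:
S(k, A) = 149 (S(k, A) = 117 - 1*(-32) = 117 + 32 = 149)
S(d(-15, 4), -201)/g(-102) = 149/(-102) = 149*(-1/102) = -149/102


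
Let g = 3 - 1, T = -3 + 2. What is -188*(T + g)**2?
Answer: -188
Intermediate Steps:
T = -1
g = 2
-188*(T + g)**2 = -188*(-1 + 2)**2 = -188*1**2 = -188*1 = -188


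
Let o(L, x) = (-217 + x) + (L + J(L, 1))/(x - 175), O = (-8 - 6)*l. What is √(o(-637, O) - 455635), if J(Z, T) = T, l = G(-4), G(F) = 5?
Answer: I*√558501270/35 ≈ 675.22*I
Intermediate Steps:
l = 5
O = -70 (O = (-8 - 6)*5 = -14*5 = -70)
o(L, x) = -217 + x + (1 + L)/(-175 + x) (o(L, x) = (-217 + x) + (L + 1)/(x - 175) = (-217 + x) + (1 + L)/(-175 + x) = -217 + x + (1 + L)/(-175 + x))
√(o(-637, O) - 455635) = √((37976 - 637 + (-70)² - 392*(-70))/(-175 - 70) - 455635) = √((37976 - 637 + 4900 + 27440)/(-245) - 455635) = √(-1/245*69679 - 455635) = √(-69679/245 - 455635) = √(-111700254/245) = I*√558501270/35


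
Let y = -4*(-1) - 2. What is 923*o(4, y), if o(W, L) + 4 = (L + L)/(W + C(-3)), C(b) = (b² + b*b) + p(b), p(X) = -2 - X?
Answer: -81224/23 ≈ -3531.5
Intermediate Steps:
y = 2 (y = 4 - 2 = 2)
C(b) = -2 - b + 2*b² (C(b) = (b² + b*b) + (-2 - b) = (b² + b²) + (-2 - b) = 2*b² + (-2 - b) = -2 - b + 2*b²)
o(W, L) = -4 + 2*L/(19 + W) (o(W, L) = -4 + (L + L)/(W + (-2 - 1*(-3) + 2*(-3)²)) = -4 + (2*L)/(W + (-2 + 3 + 2*9)) = -4 + (2*L)/(W + (-2 + 3 + 18)) = -4 + (2*L)/(W + 19) = -4 + (2*L)/(19 + W) = -4 + 2*L/(19 + W))
923*o(4, y) = 923*(2*(-38 + 2 - 2*4)/(19 + 4)) = 923*(2*(-38 + 2 - 8)/23) = 923*(2*(1/23)*(-44)) = 923*(-88/23) = -81224/23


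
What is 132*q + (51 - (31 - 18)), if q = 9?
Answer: 1226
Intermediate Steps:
132*q + (51 - (31 - 18)) = 132*9 + (51 - (31 - 18)) = 1188 + (51 - 1*13) = 1188 + (51 - 13) = 1188 + 38 = 1226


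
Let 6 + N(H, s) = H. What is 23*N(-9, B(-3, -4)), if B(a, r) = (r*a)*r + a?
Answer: -345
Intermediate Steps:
B(a, r) = a + a*r² (B(a, r) = (a*r)*r + a = a*r² + a = a + a*r²)
N(H, s) = -6 + H
23*N(-9, B(-3, -4)) = 23*(-6 - 9) = 23*(-15) = -345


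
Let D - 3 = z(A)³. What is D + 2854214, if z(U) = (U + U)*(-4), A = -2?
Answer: 2858313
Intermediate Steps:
z(U) = -8*U (z(U) = (2*U)*(-4) = -8*U)
D = 4099 (D = 3 + (-8*(-2))³ = 3 + 16³ = 3 + 4096 = 4099)
D + 2854214 = 4099 + 2854214 = 2858313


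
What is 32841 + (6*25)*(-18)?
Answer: 30141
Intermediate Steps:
32841 + (6*25)*(-18) = 32841 + 150*(-18) = 32841 - 2700 = 30141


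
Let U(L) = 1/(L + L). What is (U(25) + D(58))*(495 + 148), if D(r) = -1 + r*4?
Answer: 7427293/50 ≈ 1.4855e+5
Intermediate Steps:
D(r) = -1 + 4*r
U(L) = 1/(2*L)
(U(25) + D(58))*(495 + 148) = ((1/2)/25 + (-1 + 4*58))*(495 + 148) = ((1/2)*(1/25) + (-1 + 232))*643 = (1/50 + 231)*643 = (11551/50)*643 = 7427293/50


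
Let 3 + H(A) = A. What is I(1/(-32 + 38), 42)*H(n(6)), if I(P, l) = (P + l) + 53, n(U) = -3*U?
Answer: -3997/2 ≈ -1998.5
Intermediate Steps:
H(A) = -3 + A
I(P, l) = 53 + P + l
I(1/(-32 + 38), 42)*H(n(6)) = (53 + 1/(-32 + 38) + 42)*(-3 - 3*6) = (53 + 1/6 + 42)*(-3 - 18) = (53 + ⅙ + 42)*(-21) = (571/6)*(-21) = -3997/2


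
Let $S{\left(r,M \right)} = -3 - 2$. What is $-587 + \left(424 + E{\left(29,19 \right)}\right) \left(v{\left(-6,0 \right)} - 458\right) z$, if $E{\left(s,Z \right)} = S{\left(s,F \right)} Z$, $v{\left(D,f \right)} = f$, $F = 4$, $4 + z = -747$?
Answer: $113161595$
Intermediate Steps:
$z = -751$ ($z = -4 - 747 = -751$)
$S{\left(r,M \right)} = -5$
$E{\left(s,Z \right)} = - 5 Z$
$-587 + \left(424 + E{\left(29,19 \right)}\right) \left(v{\left(-6,0 \right)} - 458\right) z = -587 + \left(424 - 95\right) \left(0 - 458\right) \left(-751\right) = -587 + \left(424 - 95\right) \left(-458\right) \left(-751\right) = -587 + 329 \left(-458\right) \left(-751\right) = -587 - -113162182 = -587 + 113162182 = 113161595$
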